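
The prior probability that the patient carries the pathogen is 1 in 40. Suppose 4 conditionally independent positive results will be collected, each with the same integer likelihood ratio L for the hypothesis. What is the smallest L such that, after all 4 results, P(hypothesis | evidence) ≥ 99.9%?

15

Prior odds = 0.025/0.975 = 1/39.
Target odds = 0.999/0.001 = 999.
Need L⁴ ≥ 999 ÷ (1/39) = 38961.
14⁴ = 38416 < 38961 ≤ 50625 = 15⁴, so L = 15.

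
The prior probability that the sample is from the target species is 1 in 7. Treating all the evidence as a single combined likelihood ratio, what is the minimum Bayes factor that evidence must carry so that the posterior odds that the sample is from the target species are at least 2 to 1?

Prior odds = (1/7)/(6/7) = 1/6.
Target odds = 2.
Required Bayes factor = 2 ÷ (1/6) = 12.

12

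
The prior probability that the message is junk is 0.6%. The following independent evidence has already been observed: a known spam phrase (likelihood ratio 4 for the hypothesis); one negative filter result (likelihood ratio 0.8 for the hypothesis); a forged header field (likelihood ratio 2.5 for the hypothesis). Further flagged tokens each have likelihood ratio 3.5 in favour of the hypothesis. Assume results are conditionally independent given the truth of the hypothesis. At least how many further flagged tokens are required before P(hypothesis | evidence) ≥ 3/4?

Prior odds = 0.006/0.994 = 3/497.
Combined Bayes factor of the evidence already in hand = 4 × 0.8 × 2.5 = 8.
Odds after that evidence = (3/497) × 8 = 24/497.
Target odds = 0.75/0.25 = 3.
Need 3.5ⁿ ≥ 3 ÷ (24/497) = 62.125.
3.5³ = 42.875 falls short of 62.125 but 3.5⁴ = 150.0625 reaches it, so n = 4.

4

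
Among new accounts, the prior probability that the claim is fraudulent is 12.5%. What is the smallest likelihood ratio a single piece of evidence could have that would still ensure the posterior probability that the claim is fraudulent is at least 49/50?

343

Prior odds = 0.125/0.875 = 1/7.
Target odds = 0.98/0.02 = 49.
Required Bayes factor = 49 ÷ (1/7) = 343.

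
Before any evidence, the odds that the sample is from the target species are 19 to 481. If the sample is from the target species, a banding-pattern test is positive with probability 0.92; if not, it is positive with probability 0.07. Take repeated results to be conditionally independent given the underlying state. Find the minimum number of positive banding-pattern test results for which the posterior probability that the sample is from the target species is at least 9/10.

Prior odds = 19/481.
Likelihood ratio of a positive = 0.92/0.07 = 92/7.
Target odds: 0.9 ÷ 0.1 = 9.
Require (92/7)ⁿ ≥ 9 ÷ (19/481) = 4329/19.
(92/7)² = 8464/49 falls short of 4329/19 but (92/7)³ = 778688/343 reaches it, so n = 3.

3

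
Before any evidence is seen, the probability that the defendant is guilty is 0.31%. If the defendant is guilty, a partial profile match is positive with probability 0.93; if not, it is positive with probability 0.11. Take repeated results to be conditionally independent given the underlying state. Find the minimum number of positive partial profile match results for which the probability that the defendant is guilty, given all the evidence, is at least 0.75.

4

Prior odds: 0.0031 ÷ 0.9969 = 31/9969.
Likelihood ratio of a positive = 0.93/0.11 = 93/11.
Target posterior odds = 0.75/0.25 = 3.
Need (31/9969) × (93/11)ⁿ ≥ 3, i.e. (93/11)ⁿ ≥ 29907/31.
(93/11)³ = 804357/1331 falls short of 29907/31 but (93/11)⁴ = 74805201/14641 reaches it, so n = 4.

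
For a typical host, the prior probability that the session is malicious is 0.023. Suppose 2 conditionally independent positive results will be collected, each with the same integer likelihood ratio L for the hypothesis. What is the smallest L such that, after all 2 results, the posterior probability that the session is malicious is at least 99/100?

65

Prior odds = 0.023/0.977 = 23/977.
Target odds = 0.99/0.01 = 99.
Need L² ≥ 99 ÷ (23/977) = 96723/23.
64² = 4096 < 96723/23 ≤ 4225 = 65², so L = 65.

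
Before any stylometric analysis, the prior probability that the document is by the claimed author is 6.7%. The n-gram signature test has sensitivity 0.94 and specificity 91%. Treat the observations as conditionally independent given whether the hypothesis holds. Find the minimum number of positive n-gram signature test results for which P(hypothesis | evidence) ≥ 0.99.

Prior odds = 0.067/0.933 = 67/933.
False-positive rate = 1 − 0.91 = 0.09; likelihood ratio of a positive = 0.94/0.09 = 94/9.
Target odds: 0.99 ÷ 0.01 = 99.
Require (94/9)ⁿ ≥ 99 ÷ (67/933) = 92367/67.
(94/9)³ = 830584/729 falls short of 92367/67 but (94/9)⁴ = 78074896/6561 reaches it, so n = 4.

4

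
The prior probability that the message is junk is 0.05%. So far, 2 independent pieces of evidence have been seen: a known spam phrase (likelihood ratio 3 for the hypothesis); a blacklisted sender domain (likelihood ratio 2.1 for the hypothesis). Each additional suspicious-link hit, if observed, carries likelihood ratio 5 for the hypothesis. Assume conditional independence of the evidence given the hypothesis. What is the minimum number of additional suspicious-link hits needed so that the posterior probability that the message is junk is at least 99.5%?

7

Prior odds = 0.0005/0.9995 = 1/1999.
Combined Bayes factor of the evidence already in hand = 3 × 2.1 = 6.3.
Odds after that evidence = (1/1999) × 6.3 = 63/19990.
Target odds = 0.995/0.005 = 199.
Need 5ⁿ ≥ 199 ÷ (63/19990) = 3978010/63.
5⁶ = 15625 falls short of 3978010/63 but 5⁷ = 78125 reaches it, so n = 7.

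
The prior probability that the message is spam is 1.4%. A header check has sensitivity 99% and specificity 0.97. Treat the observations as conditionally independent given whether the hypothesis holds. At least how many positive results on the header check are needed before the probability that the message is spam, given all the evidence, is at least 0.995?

Prior odds: 0.014 ÷ 0.986 = 7/493.
False-positive rate = 1 − 0.97 = 0.03; likelihood ratio of a positive = 0.99/0.03 = 33.
Target posterior odds = 0.995/0.005 = 199.
Need (7/493) × 33ⁿ ≥ 199, i.e. 33ⁿ ≥ 98107/7.
33² = 1089 falls short of 98107/7 but 33³ = 35937 reaches it, so n = 3.

3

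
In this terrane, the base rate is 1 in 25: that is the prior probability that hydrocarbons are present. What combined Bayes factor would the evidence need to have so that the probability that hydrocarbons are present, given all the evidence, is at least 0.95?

Prior odds = 0.04/0.96 = 1/24.
Target odds = 0.95/0.05 = 19.
Required Bayes factor = 19 ÷ (1/24) = 456.

456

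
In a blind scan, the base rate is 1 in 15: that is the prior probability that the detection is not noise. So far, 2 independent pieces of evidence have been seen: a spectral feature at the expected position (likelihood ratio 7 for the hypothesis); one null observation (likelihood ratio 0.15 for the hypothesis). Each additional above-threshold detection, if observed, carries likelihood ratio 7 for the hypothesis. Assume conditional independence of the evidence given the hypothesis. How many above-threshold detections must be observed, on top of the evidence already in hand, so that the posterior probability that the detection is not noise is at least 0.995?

5

Prior odds = (1/15)/(14/15) = 1/14.
Combined Bayes factor of the evidence already in hand = 7 × 0.15 = 1.05.
Odds after that evidence = (1/14) × 1.05 = 0.075.
Target odds = 0.995/0.005 = 199.
Need 7ⁿ ≥ 199 ÷ 0.075 = 7960/3.
7⁴ = 2401 falls short of 7960/3 but 7⁵ = 16807 reaches it, so n = 5.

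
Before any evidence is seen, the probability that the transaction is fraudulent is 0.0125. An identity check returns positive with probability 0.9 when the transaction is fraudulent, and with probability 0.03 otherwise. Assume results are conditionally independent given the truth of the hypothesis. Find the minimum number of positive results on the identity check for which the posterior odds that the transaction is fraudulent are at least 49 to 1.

3

Prior odds = 0.0125/0.9875 = 1/79.
Likelihood ratio of a positive result = 0.9/0.03 = 30.
Target odds = 49.
Require 30ⁿ ≥ 49 ÷ (1/79) = 3871.
30² = 900 falls short of 3871 but 30³ = 27000 reaches it, so n = 3.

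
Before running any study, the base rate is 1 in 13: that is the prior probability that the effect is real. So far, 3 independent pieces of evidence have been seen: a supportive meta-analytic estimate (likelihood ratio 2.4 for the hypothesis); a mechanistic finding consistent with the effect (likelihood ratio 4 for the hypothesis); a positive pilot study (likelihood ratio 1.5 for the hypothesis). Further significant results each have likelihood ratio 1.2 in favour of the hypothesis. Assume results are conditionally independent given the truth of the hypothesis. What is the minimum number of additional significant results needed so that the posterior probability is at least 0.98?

21

Prior odds = (1/13)/(12/13) = 1/12.
Combined Bayes factor of the evidence already in hand = 2.4 × 4 × 1.5 = 14.4.
Odds after that evidence = (1/12) × 14.4 = 1.2.
Target odds = 0.98/0.02 = 49.
Need 1.2ⁿ ≥ 49 ÷ 1.2 = 245/6.
1.2²⁰ ≈38.3376 falls short of 245/6 but 1.2²¹ ≈46.0051 reaches it, so n = 21.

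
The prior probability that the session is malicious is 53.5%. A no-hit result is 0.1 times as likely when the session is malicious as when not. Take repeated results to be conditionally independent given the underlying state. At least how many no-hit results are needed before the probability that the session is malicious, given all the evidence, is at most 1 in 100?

3

Prior odds = 0.535/0.465 = 107/93.
Likelihood ratio per no-hit result = 0.1.
Target posterior odds = 0.01/0.99 = 1/99.
Require 0.1ⁿ ≤ 1/99 ÷ (107/93) = 31/3531.
0.1² = 0.01 is still above 31/3531 but 0.1³ = 0.001 is at or below it, so n = 3.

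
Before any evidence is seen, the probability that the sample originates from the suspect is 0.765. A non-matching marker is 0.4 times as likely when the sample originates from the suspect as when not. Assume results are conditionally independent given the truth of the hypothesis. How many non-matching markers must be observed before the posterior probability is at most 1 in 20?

5

Prior odds = 0.765/0.235 = 153/47.
Likelihood ratio per non-matching marker = 0.4.
Target posterior odds = 0.05/0.95 = 1/19.
Need (153/47) × 0.4ⁿ ≤ 1/19, i.e. 0.4ⁿ ≤ 47/2907.
0.4⁴ = 0.0256 is still above 47/2907 but 0.4⁵ = 0.01024 is at or below it, so n = 5.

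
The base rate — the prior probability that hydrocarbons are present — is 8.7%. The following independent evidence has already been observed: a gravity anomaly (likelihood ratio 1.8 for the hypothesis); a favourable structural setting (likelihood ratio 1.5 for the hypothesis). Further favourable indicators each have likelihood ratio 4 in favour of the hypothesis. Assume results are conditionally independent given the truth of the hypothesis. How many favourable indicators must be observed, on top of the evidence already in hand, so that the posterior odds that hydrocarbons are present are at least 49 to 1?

Prior odds = 0.087/0.913 = 87/913.
Combined Bayes factor of the evidence already in hand = 1.8 × 1.5 = 2.7.
Odds after that evidence = (87/913) × 2.7 = 2349/9130.
Target odds = 49.
Need 4ⁿ ≥ 49 ÷ (2349/9130) = 447370/2349.
4³ = 64 falls short of 447370/2349 but 4⁴ = 256 reaches it, so n = 4.

4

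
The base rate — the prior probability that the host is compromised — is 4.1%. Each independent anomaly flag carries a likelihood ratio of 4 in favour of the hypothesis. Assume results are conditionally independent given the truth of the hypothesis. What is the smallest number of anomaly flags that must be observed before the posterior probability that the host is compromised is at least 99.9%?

Prior odds: 0.041 ÷ 0.959 = 41/959.
Likelihood ratio per anomaly flag = 4.
Target posterior odds = 0.999/0.001 = 999.
Require 4ⁿ ≥ 999 ÷ (41/959) = 958041/41.
4⁷ = 16384 falls short of 958041/41 but 4⁸ = 65536 reaches it, so n = 8.

8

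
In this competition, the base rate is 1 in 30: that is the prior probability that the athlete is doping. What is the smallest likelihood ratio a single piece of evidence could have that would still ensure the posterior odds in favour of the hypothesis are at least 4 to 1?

116

Prior odds = (1/30)/(29/30) = 1/29.
Target odds = 4.
Required Bayes factor = 4 ÷ (1/29) = 116.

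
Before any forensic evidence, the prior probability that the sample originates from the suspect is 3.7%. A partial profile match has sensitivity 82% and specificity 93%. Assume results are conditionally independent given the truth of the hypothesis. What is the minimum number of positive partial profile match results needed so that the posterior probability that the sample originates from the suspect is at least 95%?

3

Prior odds: 0.037 ÷ 0.963 = 37/963.
False-positive rate = 1 − 0.93 = 0.07; likelihood ratio of a positive = 0.82/0.07 = 82/7.
Target odds: 0.95 ÷ 0.05 = 19.
Need (37/963) × (82/7)ⁿ ≥ 19, i.e. (82/7)ⁿ ≥ 18297/37.
(82/7)² = 6724/49 falls short of 18297/37 but (82/7)³ = 551368/343 reaches it, so n = 3.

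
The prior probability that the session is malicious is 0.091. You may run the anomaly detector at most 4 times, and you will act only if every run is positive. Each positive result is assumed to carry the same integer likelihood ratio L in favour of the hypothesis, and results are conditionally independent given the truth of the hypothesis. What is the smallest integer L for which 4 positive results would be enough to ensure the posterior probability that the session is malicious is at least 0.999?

10

Prior odds = 0.091/0.909 = 91/909.
Target odds = 0.999/0.001 = 999.
Need L⁴ ≥ 999 ÷ (91/909) = 908091/91.
9⁴ = 6561 < 908091/91 ≤ 10000 = 10⁴, so L = 10.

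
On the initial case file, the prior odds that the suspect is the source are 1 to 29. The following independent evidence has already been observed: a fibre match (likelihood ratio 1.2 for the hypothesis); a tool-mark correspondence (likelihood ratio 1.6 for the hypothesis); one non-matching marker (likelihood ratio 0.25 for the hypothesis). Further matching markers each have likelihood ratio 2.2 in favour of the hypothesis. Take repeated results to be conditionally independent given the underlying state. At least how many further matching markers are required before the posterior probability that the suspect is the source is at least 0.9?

Prior odds = 1/29.
Combined Bayes factor of the evidence already in hand = 1.2 × 1.6 × 0.25 = 0.48.
Odds after that evidence = (1/29) × 0.48 = 12/725.
Target odds = 0.9/0.1 = 9.
Need 2.2ⁿ ≥ 9 ÷ (12/725) = 543.75.
2.2⁷ = 19487171/78125 falls short of 543.75 but 2.2⁸ = 214358881/390625 reaches it, so n = 8.

8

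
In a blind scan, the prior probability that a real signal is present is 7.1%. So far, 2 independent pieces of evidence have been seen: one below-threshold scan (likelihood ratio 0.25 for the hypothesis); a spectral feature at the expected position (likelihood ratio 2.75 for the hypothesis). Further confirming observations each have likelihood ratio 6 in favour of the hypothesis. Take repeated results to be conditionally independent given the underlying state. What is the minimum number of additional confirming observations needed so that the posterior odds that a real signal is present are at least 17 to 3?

Prior odds = 0.071/0.929 = 71/929.
Combined Bayes factor of the evidence already in hand = 0.25 × 2.75 = 0.6875.
Odds after that evidence = (71/929) × 0.6875 = 781/14864.
Target odds = 17/3.
Need 6ⁿ ≥ 17/3 ÷ (781/14864) = 252688/2343.
6² = 36 falls short of 252688/2343 but 6³ = 216 reaches it, so n = 3.

3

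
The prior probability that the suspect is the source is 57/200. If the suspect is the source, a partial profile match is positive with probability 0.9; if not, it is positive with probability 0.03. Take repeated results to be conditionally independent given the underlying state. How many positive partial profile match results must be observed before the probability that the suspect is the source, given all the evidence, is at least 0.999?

Prior odds: 0.285 ÷ 0.715 = 57/143.
Likelihood ratio of a positive = 0.9/0.03 = 30.
Target posterior odds = 0.999/0.001 = 999.
Need (57/143) × 30ⁿ ≥ 999, i.e. 30ⁿ ≥ 47619/19.
30² = 900 falls short of 47619/19 but 30³ = 27000 reaches it, so n = 3.

3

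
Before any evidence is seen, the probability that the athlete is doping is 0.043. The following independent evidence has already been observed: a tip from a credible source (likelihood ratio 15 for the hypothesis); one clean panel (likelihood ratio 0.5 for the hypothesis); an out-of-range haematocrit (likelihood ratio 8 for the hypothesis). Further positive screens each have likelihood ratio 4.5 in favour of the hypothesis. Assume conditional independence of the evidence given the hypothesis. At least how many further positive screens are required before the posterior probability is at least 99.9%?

Prior odds = 0.043/0.957 = 43/957.
Combined Bayes factor of the evidence already in hand = 15 × 0.5 × 8 = 60.
Odds after that evidence = (43/957) × 60 = 860/319.
Target odds = 0.999/0.001 = 999.
Need 4.5ⁿ ≥ 999 ÷ (860/319) = 318681/860.
4.5³ = 91.125 falls short of 318681/860 but 4.5⁴ = 410.0625 reaches it, so n = 4.

4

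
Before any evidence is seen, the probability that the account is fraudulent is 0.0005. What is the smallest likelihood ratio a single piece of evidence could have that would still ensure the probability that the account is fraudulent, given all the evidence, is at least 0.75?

5997

Prior odds = 0.0005/0.9995 = 1/1999.
Target odds = 0.75/0.25 = 3.
Required Bayes factor = 3 ÷ (1/1999) = 5997.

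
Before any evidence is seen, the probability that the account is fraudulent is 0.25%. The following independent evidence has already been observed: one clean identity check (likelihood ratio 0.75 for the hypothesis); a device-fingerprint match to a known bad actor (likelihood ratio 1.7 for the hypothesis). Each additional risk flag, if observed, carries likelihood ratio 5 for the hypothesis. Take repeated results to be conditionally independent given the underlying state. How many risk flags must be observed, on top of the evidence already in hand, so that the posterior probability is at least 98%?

6

Prior odds = 0.0025/0.9975 = 1/399.
Combined Bayes factor of the evidence already in hand = 0.75 × 1.7 = 1.275.
Odds after that evidence = (1/399) × 1.275 = 17/5320.
Target odds = 0.98/0.02 = 49.
Need 5ⁿ ≥ 49 ÷ (17/5320) = 260680/17.
5⁵ = 3125 falls short of 260680/17 but 5⁶ = 15625 reaches it, so n = 6.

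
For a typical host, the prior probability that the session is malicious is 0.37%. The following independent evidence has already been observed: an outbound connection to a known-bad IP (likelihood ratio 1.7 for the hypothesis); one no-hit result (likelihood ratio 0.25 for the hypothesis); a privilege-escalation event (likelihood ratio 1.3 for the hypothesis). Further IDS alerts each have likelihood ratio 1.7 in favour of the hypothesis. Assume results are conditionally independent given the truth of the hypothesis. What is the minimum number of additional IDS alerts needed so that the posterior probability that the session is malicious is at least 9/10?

16

Prior odds = 0.0037/0.9963 = 37/9963.
Combined Bayes factor of the evidence already in hand = 1.7 × 0.25 × 1.3 = 0.5525.
Odds after that evidence = (37/9963) × 0.5525 = 8177/3985200.
Target odds = 0.9/0.1 = 9.
Need 1.7ⁿ ≥ 9 ÷ (8177/3985200) = 35866800/8177.
1.7¹⁵ ≈2862.42 falls short of 35866800/8177 but 1.7¹⁶ ≈4866.12 reaches it, so n = 16.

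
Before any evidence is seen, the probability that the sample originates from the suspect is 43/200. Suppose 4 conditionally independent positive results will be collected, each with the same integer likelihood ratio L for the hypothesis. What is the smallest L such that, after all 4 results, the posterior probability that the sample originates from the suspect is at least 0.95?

3

Prior odds = 0.215/0.785 = 43/157.
Target odds = 0.95/0.05 = 19.
Need L⁴ ≥ 19 ÷ (43/157) = 2983/43.
2⁴ = 16 < 2983/43 ≤ 81 = 3⁴, so L = 3.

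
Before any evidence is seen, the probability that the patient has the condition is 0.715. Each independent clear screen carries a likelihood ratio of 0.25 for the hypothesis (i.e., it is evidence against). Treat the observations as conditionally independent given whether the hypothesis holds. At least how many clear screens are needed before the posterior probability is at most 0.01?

Prior odds: 0.715 ÷ 0.285 = 143/57.
Likelihood ratio per clear screen = 0.25.
Target posterior odds = 0.01/0.99 = 1/99.
Require 0.25ⁿ ≤ 1/99 ÷ (143/57) = 19/4719.
0.25³ = 0.015625 is still above 19/4719 but 0.25⁴ = 0.00390625 is at or below it, so n = 4.

4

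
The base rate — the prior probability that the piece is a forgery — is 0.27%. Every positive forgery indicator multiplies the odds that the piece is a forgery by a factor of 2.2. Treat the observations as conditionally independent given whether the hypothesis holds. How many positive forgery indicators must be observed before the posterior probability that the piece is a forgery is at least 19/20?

12

Prior odds = 0.0027/0.9973 = 27/9973.
Likelihood ratio per positive forgery indicator = 2.2.
Target odds: 0.95 ÷ 0.05 = 19.
Need (27/9973) × 2.2ⁿ ≥ 19, i.e. 2.2ⁿ ≥ 189487/27.
2.2¹¹ ≈5843.18 falls short of 189487/27 but 2.2¹² ≈12855 reaches it, so n = 12.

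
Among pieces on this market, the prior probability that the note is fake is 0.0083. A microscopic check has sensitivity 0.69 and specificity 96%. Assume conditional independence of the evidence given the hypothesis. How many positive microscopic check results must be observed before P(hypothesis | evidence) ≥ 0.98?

4

Prior odds: 0.0083 ÷ 0.9917 = 83/9917.
False-positive rate = 1 − 0.96 = 0.04; likelihood ratio of a positive = 0.69/0.04 = 17.25.
Target posterior odds = 0.98/0.02 = 49.
Need (83/9917) × 17.25ⁿ ≥ 49, i.e. 17.25ⁿ ≥ 485933/83.
17.25³ = 5132.953125 falls short of 485933/83 but 17.25⁴ = 22667121/256 reaches it, so n = 4.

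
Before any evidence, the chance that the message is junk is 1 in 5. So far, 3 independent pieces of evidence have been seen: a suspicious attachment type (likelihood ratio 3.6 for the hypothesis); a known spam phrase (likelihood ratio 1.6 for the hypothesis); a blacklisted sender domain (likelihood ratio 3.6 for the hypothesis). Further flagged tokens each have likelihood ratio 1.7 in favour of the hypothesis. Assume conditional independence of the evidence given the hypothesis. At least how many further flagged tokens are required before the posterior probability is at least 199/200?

Prior odds = 0.2/0.8 = 0.25.
Combined Bayes factor of the evidence already in hand = 3.6 × 1.6 × 3.6 = 20.736.
Odds after that evidence = 0.25 × 20.736 = 5.184.
Target odds = 0.995/0.005 = 199.
Need 1.7ⁿ ≥ 199 ÷ 5.184 = 24875/648.
1.7⁶ = 24137569/1000000 falls short of 24875/648 but 1.7⁷ = 410338673/10000000 reaches it, so n = 7.

7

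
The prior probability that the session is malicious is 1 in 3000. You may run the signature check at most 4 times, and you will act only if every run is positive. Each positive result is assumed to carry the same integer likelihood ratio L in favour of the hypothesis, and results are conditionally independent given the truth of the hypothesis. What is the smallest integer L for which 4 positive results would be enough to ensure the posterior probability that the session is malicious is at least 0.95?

16

Prior odds = (1/3000)/(2999/3000) = 1/2999.
Target odds = 0.95/0.05 = 19.
Need L⁴ ≥ 19 ÷ (1/2999) = 56981.
15⁴ = 50625 < 56981 ≤ 65536 = 16⁴, so L = 16.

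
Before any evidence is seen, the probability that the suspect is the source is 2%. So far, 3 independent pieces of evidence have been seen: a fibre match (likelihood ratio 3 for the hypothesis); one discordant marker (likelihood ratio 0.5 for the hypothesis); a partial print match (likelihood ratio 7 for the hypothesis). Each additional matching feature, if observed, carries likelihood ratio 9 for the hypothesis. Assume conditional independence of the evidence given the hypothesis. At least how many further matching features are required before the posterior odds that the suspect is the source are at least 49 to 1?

3

Prior odds = 0.02/0.98 = 1/49.
Combined Bayes factor of the evidence already in hand = 3 × 0.5 × 7 = 10.5.
Odds after that evidence = (1/49) × 10.5 = 3/14.
Target odds = 49.
Need 9ⁿ ≥ 49 ÷ (3/14) = 686/3.
9² = 81 falls short of 686/3 but 9³ = 729 reaches it, so n = 3.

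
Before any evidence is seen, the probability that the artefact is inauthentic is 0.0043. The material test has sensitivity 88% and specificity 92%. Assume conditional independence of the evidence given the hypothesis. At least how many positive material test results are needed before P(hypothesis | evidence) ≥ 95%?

Prior odds: 0.0043 ÷ 0.9957 = 43/9957.
False-positive rate = 1 − 0.92 = 0.08; likelihood ratio of a positive = 0.88/0.08 = 11.
Target posterior odds = 0.95/0.05 = 19.
Require 11ⁿ ≥ 19 ÷ (43/9957) = 189183/43.
11³ = 1331 falls short of 189183/43 but 11⁴ = 14641 reaches it, so n = 4.

4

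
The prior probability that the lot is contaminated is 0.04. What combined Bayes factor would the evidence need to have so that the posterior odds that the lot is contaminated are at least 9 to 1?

Prior odds = 0.04/0.96 = 1/24.
Target odds = 9.
Required Bayes factor = 9 ÷ (1/24) = 216.

216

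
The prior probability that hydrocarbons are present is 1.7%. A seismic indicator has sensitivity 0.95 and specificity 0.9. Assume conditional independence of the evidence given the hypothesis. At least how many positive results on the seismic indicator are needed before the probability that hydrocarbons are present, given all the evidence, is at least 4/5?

3

Prior odds = 0.017/0.983 = 17/983.
False-positive rate = 1 − 0.9 = 0.1; likelihood ratio of a positive = 0.95/0.1 = 9.5.
Target odds: 0.8 ÷ 0.2 = 4.
Require 9.5ⁿ ≥ 4 ÷ (17/983) = 3932/17.
9.5² = 90.25 falls short of 3932/17 but 9.5³ = 857.375 reaches it, so n = 3.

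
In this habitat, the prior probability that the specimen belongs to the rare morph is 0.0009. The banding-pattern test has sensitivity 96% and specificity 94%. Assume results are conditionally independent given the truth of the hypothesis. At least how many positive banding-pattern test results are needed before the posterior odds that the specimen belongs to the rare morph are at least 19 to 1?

4

Prior odds = 0.0009/0.9991 = 9/9991.
False-positive rate = 1 − 0.94 = 0.06; likelihood ratio of a positive = 0.96/0.06 = 16.
Target odds = 19.
Need (9/9991) × 16ⁿ ≥ 19, i.e. 16ⁿ ≥ 189829/9.
16³ = 4096 falls short of 189829/9 but 16⁴ = 65536 reaches it, so n = 4.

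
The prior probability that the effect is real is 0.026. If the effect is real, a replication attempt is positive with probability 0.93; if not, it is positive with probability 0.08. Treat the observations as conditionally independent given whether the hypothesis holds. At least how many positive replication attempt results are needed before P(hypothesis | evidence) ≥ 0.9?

Prior odds = 0.026/0.974 = 13/487.
Likelihood ratio of a positive = 0.93/0.08 = 11.625.
Target odds: 0.9 ÷ 0.1 = 9.
Require 11.625ⁿ ≥ 9 ÷ (13/487) = 4383/13.
11.625² = 135.140625 falls short of 4383/13 but 11.625³ = 804357/512 reaches it, so n = 3.

3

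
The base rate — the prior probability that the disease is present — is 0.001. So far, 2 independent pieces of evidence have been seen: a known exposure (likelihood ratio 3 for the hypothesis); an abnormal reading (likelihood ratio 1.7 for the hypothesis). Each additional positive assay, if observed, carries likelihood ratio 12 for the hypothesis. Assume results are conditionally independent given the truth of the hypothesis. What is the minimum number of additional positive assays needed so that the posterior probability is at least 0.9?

4

Prior odds = 0.001/0.999 = 1/999.
Combined Bayes factor of the evidence already in hand = 3 × 1.7 = 5.1.
Odds after that evidence = (1/999) × 5.1 = 17/3330.
Target odds = 0.9/0.1 = 9.
Need 12ⁿ ≥ 9 ÷ (17/3330) = 29970/17.
12³ = 1728 falls short of 29970/17 but 12⁴ = 20736 reaches it, so n = 4.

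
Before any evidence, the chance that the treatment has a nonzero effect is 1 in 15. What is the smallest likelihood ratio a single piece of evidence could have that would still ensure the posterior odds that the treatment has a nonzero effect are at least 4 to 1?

Prior odds = (1/15)/(14/15) = 1/14.
Target odds = 4.
Required Bayes factor = 4 ÷ (1/14) = 56.

56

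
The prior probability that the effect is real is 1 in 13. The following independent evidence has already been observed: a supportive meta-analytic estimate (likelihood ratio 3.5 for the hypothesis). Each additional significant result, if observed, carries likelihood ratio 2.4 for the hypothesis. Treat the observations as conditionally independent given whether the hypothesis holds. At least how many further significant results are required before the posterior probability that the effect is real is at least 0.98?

6

Prior odds = (1/13)/(12/13) = 1/12.
Bayes factor of the evidence already in hand = 3.5.
Odds after that evidence = (1/12) × 3.5 = 7/24.
Target odds = 0.98/0.02 = 49.
Need 2.4ⁿ ≥ 49 ÷ (7/24) = 168.
2.4⁵ = 79.62624 falls short of 168 but 2.4⁶ = 2985984/15625 reaches it, so n = 6.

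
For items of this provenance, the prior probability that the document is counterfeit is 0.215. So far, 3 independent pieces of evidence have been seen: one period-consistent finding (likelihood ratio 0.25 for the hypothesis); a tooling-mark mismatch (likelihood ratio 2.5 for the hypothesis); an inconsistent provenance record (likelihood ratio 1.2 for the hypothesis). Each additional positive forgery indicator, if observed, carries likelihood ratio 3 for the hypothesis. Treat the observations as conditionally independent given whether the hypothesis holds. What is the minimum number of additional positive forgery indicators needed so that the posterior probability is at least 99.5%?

Prior odds = 0.215/0.785 = 43/157.
Combined Bayes factor of the evidence already in hand = 0.25 × 2.5 × 1.2 = 0.75.
Odds after that evidence = (43/157) × 0.75 = 129/628.
Target odds = 0.995/0.005 = 199.
Need 3ⁿ ≥ 199 ÷ (129/628) = 124972/129.
3⁶ = 729 falls short of 124972/129 but 3⁷ = 2187 reaches it, so n = 7.

7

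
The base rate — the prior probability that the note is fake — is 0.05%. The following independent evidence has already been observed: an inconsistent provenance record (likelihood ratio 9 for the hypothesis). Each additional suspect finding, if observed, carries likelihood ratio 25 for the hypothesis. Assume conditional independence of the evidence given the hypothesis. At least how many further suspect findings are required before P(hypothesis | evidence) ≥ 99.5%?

Prior odds = 0.0005/0.9995 = 1/1999.
Bayes factor of the evidence already in hand = 9.
Odds after that evidence = (1/1999) × 9 = 9/1999.
Target odds = 0.995/0.005 = 199.
Need 25ⁿ ≥ 199 ÷ (9/1999) = 397801/9.
25³ = 15625 falls short of 397801/9 but 25⁴ = 390625 reaches it, so n = 4.

4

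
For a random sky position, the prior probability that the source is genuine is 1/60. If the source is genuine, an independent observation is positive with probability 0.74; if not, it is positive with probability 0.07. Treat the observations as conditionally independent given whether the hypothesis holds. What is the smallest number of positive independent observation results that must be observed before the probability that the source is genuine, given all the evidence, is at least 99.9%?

Prior odds: (1/60) ÷ (59/60) = 1/59.
Likelihood ratio of a positive = 0.74/0.07 = 74/7.
Target odds: 0.999 ÷ 0.001 = 999.
Need (1/59) × (74/7)ⁿ ≥ 999, i.e. (74/7)ⁿ ≥ 58941.
(74/7)⁴ = 29986576/2401 falls short of 58941 but (74/7)⁵ ≈132029 reaches it, so n = 5.

5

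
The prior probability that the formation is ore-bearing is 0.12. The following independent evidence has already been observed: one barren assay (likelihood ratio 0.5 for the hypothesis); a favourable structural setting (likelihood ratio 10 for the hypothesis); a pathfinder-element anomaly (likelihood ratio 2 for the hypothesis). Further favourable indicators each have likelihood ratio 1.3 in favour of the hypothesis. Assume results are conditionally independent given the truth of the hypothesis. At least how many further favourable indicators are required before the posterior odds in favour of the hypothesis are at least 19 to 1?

11

Prior odds = 0.12/0.88 = 3/22.
Combined Bayes factor of the evidence already in hand = 0.5 × 10 × 2 = 10.
Odds after that evidence = (3/22) × 10 = 15/11.
Target odds = 19.
Need 1.3ⁿ ≥ 19 ÷ (15/11) = 209/15.
1.3¹⁰ ≈13.7858 falls short of 209/15 but 1.3¹¹ ≈17.9216 reaches it, so n = 11.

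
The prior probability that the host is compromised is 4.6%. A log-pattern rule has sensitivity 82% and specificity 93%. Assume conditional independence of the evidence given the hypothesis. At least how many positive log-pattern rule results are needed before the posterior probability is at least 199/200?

4

Prior odds: 0.046 ÷ 0.954 = 23/477.
False-positive rate = 1 − 0.93 = 0.07; likelihood ratio of a positive = 0.82/0.07 = 82/7.
Target odds: 0.995 ÷ 0.005 = 199.
Require (82/7)ⁿ ≥ 199 ÷ (23/477) = 94923/23.
(82/7)³ = 551368/343 falls short of 94923/23 but (82/7)⁴ = 45212176/2401 reaches it, so n = 4.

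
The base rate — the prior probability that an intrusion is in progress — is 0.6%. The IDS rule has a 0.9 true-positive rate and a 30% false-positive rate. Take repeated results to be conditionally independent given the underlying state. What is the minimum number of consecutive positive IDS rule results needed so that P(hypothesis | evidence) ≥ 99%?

Prior odds: 0.006 ÷ 0.994 = 3/497.
Likelihood ratio of a positive result = 0.9/0.3 = 3.
Target posterior odds = 0.99/0.01 = 99.
Need (3/497) × 3ⁿ ≥ 99, i.e. 3ⁿ ≥ 16401.
3⁸ = 6561 falls short of 16401 but 3⁹ = 19683 reaches it, so n = 9.

9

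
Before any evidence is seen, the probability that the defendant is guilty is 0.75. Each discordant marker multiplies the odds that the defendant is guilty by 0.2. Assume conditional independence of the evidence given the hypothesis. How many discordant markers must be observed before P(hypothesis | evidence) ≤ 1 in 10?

Prior odds = 0.75/0.25 = 3.
Likelihood ratio per discordant marker = 0.2.
Target posterior odds = 0.1/0.9 = 1/9.
Need 3 × 0.2ⁿ ≤ 1/9, i.e. 0.2ⁿ ≤ 1/27.
0.2² = 0.04 is still above 1/27 but 0.2³ = 0.008 is at or below it, so n = 3.

3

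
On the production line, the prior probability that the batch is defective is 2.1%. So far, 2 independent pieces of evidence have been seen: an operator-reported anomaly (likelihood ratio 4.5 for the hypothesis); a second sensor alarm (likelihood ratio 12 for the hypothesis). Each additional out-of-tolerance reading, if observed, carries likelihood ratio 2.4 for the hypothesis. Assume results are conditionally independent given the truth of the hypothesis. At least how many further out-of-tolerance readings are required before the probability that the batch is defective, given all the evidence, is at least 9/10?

3

Prior odds = 0.021/0.979 = 21/979.
Combined Bayes factor of the evidence already in hand = 4.5 × 12 = 54.
Odds after that evidence = (21/979) × 54 = 1134/979.
Target odds = 0.9/0.1 = 9.
Need 2.4ⁿ ≥ 9 ÷ (1134/979) = 979/126.
2.4² = 5.76 falls short of 979/126 but 2.4³ = 13.824 reaches it, so n = 3.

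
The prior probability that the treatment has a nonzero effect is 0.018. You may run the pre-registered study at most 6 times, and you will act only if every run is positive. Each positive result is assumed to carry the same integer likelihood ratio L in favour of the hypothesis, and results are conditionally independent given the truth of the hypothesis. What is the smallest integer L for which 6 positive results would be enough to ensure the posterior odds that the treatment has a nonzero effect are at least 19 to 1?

Prior odds = 0.018/0.982 = 9/491.
Target odds = 19.
Need L⁶ ≥ 19 ÷ (9/491) = 9329/9.
3⁶ = 729 < 9329/9 ≤ 4096 = 4⁶, so L = 4.

4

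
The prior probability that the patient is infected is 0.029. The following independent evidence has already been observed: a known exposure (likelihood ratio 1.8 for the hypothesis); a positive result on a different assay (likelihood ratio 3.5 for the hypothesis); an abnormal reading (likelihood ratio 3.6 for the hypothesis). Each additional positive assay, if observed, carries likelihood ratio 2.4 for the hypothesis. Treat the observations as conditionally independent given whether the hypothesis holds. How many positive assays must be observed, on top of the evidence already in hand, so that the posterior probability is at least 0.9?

Prior odds = 0.029/0.971 = 29/971.
Combined Bayes factor of the evidence already in hand = 1.8 × 3.5 × 3.6 = 22.68.
Odds after that evidence = (29/971) × 22.68 = 16443/24275.
Target odds = 0.9/0.1 = 9.
Need 2.4ⁿ ≥ 9 ÷ (16443/24275) = 24275/1827.
2.4² = 5.76 falls short of 24275/1827 but 2.4³ = 13.824 reaches it, so n = 3.

3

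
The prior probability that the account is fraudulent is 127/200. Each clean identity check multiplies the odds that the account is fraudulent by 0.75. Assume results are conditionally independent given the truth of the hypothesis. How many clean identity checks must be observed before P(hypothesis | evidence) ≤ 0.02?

Prior odds: 0.635 ÷ 0.365 = 127/73.
Likelihood ratio per clean identity check = 0.75.
Target posterior odds = 0.02/0.98 = 1/49.
Need (127/73) × 0.75ⁿ ≤ 1/49, i.e. 0.75ⁿ ≤ 73/6223.
0.75¹⁵ ≈0.0133635 is still above 73/6223 but 0.75¹⁶ ≈0.0100226 is at or below it, so n = 16.

16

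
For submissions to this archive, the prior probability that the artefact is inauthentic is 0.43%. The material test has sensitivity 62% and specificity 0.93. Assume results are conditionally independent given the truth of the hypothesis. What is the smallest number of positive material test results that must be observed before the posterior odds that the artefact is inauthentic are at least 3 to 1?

3

Prior odds: 0.0043 ÷ 0.9957 = 43/9957.
False-positive rate = 1 − 0.93 = 0.07; likelihood ratio of a positive = 0.62/0.07 = 62/7.
Target odds = 3.
Require (62/7)ⁿ ≥ 3 ÷ (43/9957) = 29871/43.
(62/7)² = 3844/49 falls short of 29871/43 but (62/7)³ = 238328/343 reaches it, so n = 3.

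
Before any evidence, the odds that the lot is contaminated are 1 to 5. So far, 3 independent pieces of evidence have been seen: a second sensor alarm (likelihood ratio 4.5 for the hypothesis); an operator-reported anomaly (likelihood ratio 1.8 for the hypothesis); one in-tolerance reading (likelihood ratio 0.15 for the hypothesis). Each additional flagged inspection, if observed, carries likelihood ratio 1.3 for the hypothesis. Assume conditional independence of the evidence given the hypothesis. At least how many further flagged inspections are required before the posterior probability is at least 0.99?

Prior odds = 0.2.
Combined Bayes factor of the evidence already in hand = 4.5 × 1.8 × 0.15 = 1.215.
Odds after that evidence = 0.2 × 1.215 = 0.243.
Target odds = 0.99/0.01 = 99.
Need 1.3ⁿ ≥ 99 ÷ 0.243 = 11000/27.
1.3²² ≈321.184 falls short of 11000/27 but 1.3²³ ≈417.539 reaches it, so n = 23.

23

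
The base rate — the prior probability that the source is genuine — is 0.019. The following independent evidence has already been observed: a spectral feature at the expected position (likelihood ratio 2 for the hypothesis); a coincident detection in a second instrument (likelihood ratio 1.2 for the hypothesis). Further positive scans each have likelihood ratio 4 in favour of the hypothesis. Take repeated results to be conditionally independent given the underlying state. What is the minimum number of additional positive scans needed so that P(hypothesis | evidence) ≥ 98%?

Prior odds = 0.019/0.981 = 19/981.
Combined Bayes factor of the evidence already in hand = 2 × 1.2 = 2.4.
Odds after that evidence = (19/981) × 2.4 = 76/1635.
Target odds = 0.98/0.02 = 49.
Need 4ⁿ ≥ 49 ÷ (76/1635) = 80115/76.
4⁵ = 1024 falls short of 80115/76 but 4⁶ = 4096 reaches it, so n = 6.

6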